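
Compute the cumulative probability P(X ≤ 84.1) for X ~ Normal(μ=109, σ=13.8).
0.035588

We have X ~ Normal(μ=109, σ=13.8).

The CDF gives us P(X ≤ k).

Using the CDF:
P(X ≤ 84.1) = 0.035588

This means there's approximately a 3.6% chance that X is at most 84.1.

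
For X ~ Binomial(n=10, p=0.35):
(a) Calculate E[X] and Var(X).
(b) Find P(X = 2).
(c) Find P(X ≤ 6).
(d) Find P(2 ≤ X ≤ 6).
(a) E[X] = 3.5000, Var(X) = 2.2750
(b) P(X = 2) = 0.175653
(c) P(X ≤ 6) = 0.973976
(d) P(2 ≤ X ≤ 6) = 0.888021

We have X ~ Binomial(n=10, p=0.35).

(a) Moments:
E[X] = 3.5000
Var(X) = 2.2750
σ = √Var(X) = 1.5083

(b) Point probability using PMF:
P(X = 2) = 0.175653

(c) Cumulative probability using CDF:
P(X ≤ 6) = F(6) = 0.973976

(d) Range probability:
P(2 ≤ X ≤ 6) = P(X ≤ 6) - P(X ≤ 1)
                   = F(6) - F(1)
                   = 0.973976 - 0.085954
                   = 0.888021

This means approximately 88.8% of outcomes fall in the interval [2, 6].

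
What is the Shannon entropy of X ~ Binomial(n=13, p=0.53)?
2.0057 nats

We have X ~ Binomial(n=13, p=0.53).

The Shannon entropy measures the uncertainty or information content of the distribution.

For a Binomial distribution with n=13, p=0.53:
H(X) = 2.0057 nats

(In bits, this would be 2.8937 bits.)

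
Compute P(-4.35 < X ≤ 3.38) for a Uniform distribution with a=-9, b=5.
0.552143

We have X ~ Uniform(a=-9, b=5).

To find P(-4.35 < X ≤ 3.38), we use:
P(-4.35 < X ≤ 3.38) = P(X ≤ 3.38) - P(X ≤ -4.35)
                 = F(3.38) - F(-4.35)
                 = 0.884286 - 0.332143
                 = 0.552143

So there's approximately a 55.2% chance that X falls in this range.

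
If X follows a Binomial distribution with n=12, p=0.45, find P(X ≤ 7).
0.888260

We have X ~ Binomial(n=12, p=0.45).

The CDF gives us P(X ≤ k).

Using the CDF:
P(X ≤ 7) = 0.888260

This means there's approximately a 88.8% chance that X is at most 7.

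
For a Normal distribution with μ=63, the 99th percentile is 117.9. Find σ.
σ = 23.5992

For X ~ Normal(μ, σ), the p-th percentile satisfies x = μ + z_p × σ,
where z_p = Φ⁻¹(p) is the standard normal quantile.

Step 1: z_{0.99} = Φ⁻¹(0.99) = 2.3263

Step 2: Solve for σ:
117.9 = 63 + 2.3263 × σ
σ = (117.9 - 63) / 2.3263
σ = 54.90 / 2.3263
σ = 23.5992

Verification: μ + z × σ = 63 + 2.3263 × 23.5992 = 117.90 ✓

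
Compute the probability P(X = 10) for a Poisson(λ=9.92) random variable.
0.125070

We have X ~ Poisson(λ=9.92).

For a Poisson distribution, the PMF gives us the probability of each outcome.

Using the PMF formula:
P(X = 10) = 0.125070

Rounded to 4 decimal places: 0.1251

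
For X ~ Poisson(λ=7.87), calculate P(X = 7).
0.141741

We have X ~ Poisson(λ=7.87).

For a Poisson distribution, the PMF gives us the probability of each outcome.

Using the PMF formula:
P(X = 7) = 0.141741

Rounded to 4 decimal places: 0.1417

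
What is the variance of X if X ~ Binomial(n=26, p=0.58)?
6.3336

We have X ~ Binomial(n=26, p=0.58).

For a Binomial distribution with n=26, p=0.58:
Var(X) = 6.3336

The variance measures the spread of the distribution around the mean.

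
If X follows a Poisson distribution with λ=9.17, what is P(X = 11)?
0.100560

We have X ~ Poisson(λ=9.17).

For a Poisson distribution, the PMF gives us the probability of each outcome.

Using the PMF formula:
P(X = 11) = 0.100560

Rounded to 4 decimal places: 0.1006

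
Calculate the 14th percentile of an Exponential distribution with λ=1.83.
0.0824

We have X ~ Exponential(λ=1.83).

We want to find x such that P(X ≤ x) = 0.14.

This is the 14th percentile, which means 14% of values fall below this point.

Using the inverse CDF (quantile function):
x = F⁻¹(0.14) = 0.0824

Verification: P(X ≤ 0.0824) = 0.14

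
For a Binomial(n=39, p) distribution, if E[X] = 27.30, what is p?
p = 0.7

For a Binomial(n, p) distribution:
E[X] = n × p

Given n = 39 and E[X] = 27.30:
27.30 = 39 × p
p = 27.30 / 39 = 0.7

Verification: Binomial(39, 0.7) has E[X] = 27.30 ✓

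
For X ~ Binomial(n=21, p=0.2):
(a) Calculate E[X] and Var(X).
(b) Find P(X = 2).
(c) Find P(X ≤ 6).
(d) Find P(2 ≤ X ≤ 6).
(a) E[X] = 4.2000, Var(X) = 3.3600
(b) P(X = 2) = 0.121057
(c) P(X ≤ 6) = 0.891488
(d) P(2 ≤ X ≤ 6) = 0.833841

We have X ~ Binomial(n=21, p=0.2).

(a) Moments:
E[X] = 4.2000
Var(X) = 3.3600
σ = √Var(X) = 1.8330

(b) Point probability using PMF:
P(X = 2) = 0.121057

(c) Cumulative probability using CDF:
P(X ≤ 6) = F(6) = 0.891488

(d) Range probability:
P(2 ≤ X ≤ 6) = P(X ≤ 6) - P(X ≤ 1)
                   = F(6) - F(1)
                   = 0.891488 - 0.057646
                   = 0.833841

This means approximately 83.4% of outcomes fall in the interval [2, 6].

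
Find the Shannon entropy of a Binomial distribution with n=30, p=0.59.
2.4094 nats

We have X ~ Binomial(n=30, p=0.59).

The Shannon entropy measures the uncertainty or information content of the distribution.

For a Binomial distribution with n=30, p=0.59:
H(X) = 2.4094 nats

(In bits, this would be 3.4761 bits.)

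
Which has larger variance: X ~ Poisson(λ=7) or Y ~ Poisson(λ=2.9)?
X has larger variance (7.0000 > 2.9000)

Compute the variance for each distribution:

X ~ Poisson(λ=7):
Var(X) = 7.0000

Y ~ Poisson(λ=2.9):
Var(Y) = 2.9000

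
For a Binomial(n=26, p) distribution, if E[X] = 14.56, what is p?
p = 0.56

For a Binomial(n, p) distribution:
E[X] = n × p

Given n = 26 and E[X] = 14.56:
14.56 = 26 × p
p = 14.56 / 26 = 0.56

Verification: Binomial(26, 0.56) has E[X] = 14.56 ✓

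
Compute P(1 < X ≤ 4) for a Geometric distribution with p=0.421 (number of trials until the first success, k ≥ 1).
0.466613

We have X ~ Geometric(p=0.421) (number of trials until the first success, k ≥ 1).

To find P(1 < X ≤ 4), we use:
P(1 < X ≤ 4) = P(X ≤ 4) - P(X ≤ 1)
                 = F(4) - F(1)
                 = 0.887613 - 0.421000
                 = 0.466613

So there's approximately a 46.7% chance that X falls in this range.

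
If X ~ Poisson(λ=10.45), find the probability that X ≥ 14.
0.170507

We have X ~ Poisson(λ=10.45).

For discrete distributions, P(X ≥ 14) = 1 - P(X ≤ 13).

P(X ≤ 13) = 0.829493
P(X ≥ 14) = 1 - 0.829493 = 0.170507

So there's approximately a 17.1% chance that X is at least 14.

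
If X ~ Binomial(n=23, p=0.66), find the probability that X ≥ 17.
0.286625

We have X ~ Binomial(n=23, p=0.66).

For discrete distributions, P(X ≥ 17) = 1 - P(X ≤ 16).

P(X ≤ 16) = 0.713375
P(X ≥ 17) = 1 - 0.713375 = 0.286625

So there's approximately a 28.7% chance that X is at least 17.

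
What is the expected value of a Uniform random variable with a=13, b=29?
21.0000

We have X ~ Uniform(a=13, b=29).

For a Uniform distribution with a=13, b=29:
E[X] = 21.0000

This is the expected (average) value of X.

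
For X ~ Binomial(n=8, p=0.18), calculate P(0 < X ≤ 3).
0.755847

We have X ~ Binomial(n=8, p=0.18).

To find P(0 < X ≤ 3), we use:
P(0 < X ≤ 3) = P(X ≤ 3) - P(X ≤ 0)
                 = F(3) - F(0)
                 = 0.960261 - 0.204414
                 = 0.755847

So there's approximately a 75.6% chance that X falls in this range.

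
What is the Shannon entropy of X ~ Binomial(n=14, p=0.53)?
2.0429 nats

We have X ~ Binomial(n=14, p=0.53).

The Shannon entropy measures the uncertainty or information content of the distribution.

For a Binomial distribution with n=14, p=0.53:
H(X) = 2.0429 nats

(In bits, this would be 2.9473 bits.)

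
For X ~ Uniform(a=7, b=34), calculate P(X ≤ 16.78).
0.362222

We have X ~ Uniform(a=7, b=34).

The CDF gives us P(X ≤ k).

Using the CDF:
P(X ≤ 16.78) = 0.362222

This means there's approximately a 36.2% chance that X is at most 16.78.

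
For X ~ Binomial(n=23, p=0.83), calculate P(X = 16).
0.051031

We have X ~ Binomial(n=23, p=0.83).

For a Binomial distribution, the PMF gives us the probability of each outcome.

Using the PMF formula:
P(X = 16) = 0.051031

Rounded to 4 decimal places: 0.0510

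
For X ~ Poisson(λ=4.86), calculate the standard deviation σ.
2.2045

We have X ~ Poisson(λ=4.86).

For a Poisson distribution with λ=4.86:
σ = √Var(X) = 2.2045

The standard deviation is the square root of the variance.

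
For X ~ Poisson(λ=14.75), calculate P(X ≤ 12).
0.288840

We have X ~ Poisson(λ=14.75).

The CDF gives us P(X ≤ k).

Using the CDF:
P(X ≤ 12) = 0.288840

This means there's approximately a 28.9% chance that X is at most 12.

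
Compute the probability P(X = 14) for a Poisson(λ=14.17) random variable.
0.105881

We have X ~ Poisson(λ=14.17).

For a Poisson distribution, the PMF gives us the probability of each outcome.

Using the PMF formula:
P(X = 14) = 0.105881

Rounded to 4 decimal places: 0.1059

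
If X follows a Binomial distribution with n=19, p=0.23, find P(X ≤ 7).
0.949677

We have X ~ Binomial(n=19, p=0.23).

The CDF gives us P(X ≤ k).

Using the CDF:
P(X ≤ 7) = 0.949677

This means there's approximately a 95.0% chance that X is at most 7.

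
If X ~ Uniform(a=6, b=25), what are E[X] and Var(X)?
E[X] = 15.5000, Var(X) = 30.0833

We have X ~ Uniform(a=6, b=25).

For a Uniform distribution with a=6, b=25:

Expected value:
E[X] = 15.5000

Variance:
Var(X) = 30.0833

Standard deviation:
σ = √Var(X) = 5.4848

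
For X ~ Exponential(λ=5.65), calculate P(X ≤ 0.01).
0.054934

We have X ~ Exponential(λ=5.65).

The CDF gives us P(X ≤ k).

Using the CDF:
P(X ≤ 0.01) = 0.054934

This means there's approximately a 5.5% chance that X is at most 0.01.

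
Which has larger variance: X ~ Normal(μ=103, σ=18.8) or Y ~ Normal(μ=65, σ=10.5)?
X has larger variance (353.4400 > 110.2500)

Compute the variance for each distribution:

X ~ Normal(μ=103, σ=18.8):
Var(X) = 353.4400

Y ~ Normal(μ=65, σ=10.5):
Var(Y) = 110.2500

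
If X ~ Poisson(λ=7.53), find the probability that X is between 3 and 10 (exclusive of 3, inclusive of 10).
0.801661

We have X ~ Poisson(λ=7.53).

To find P(3 < X ≤ 10), we use:
P(3 < X ≤ 10) = P(X ≤ 10) - P(X ≤ 3)
                 = F(10) - F(3)
                 = 0.859650 - 0.057989
                 = 0.801661

So there's approximately a 80.2% chance that X falls in this range.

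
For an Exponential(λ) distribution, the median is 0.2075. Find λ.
λ = 3.3405

For X ~ Exponential(λ), the CDF is F(x) = 1 - e^(-λx).
The median m satisfies F(m) = 0.5:
1 - e^(-λm) = 0.5
e^(-λm) = 0.5
λm = ln(2)
m = ln(2) / λ

Given m = 0.2075:
λ = ln(2) / 0.2075 = 0.693147 / 0.2075 = 3.3405

Verification: ln(2) / 3.3405 = 0.2075 ✓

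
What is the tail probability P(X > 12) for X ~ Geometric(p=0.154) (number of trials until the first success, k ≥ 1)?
0.134414

We have X ~ Geometric(p=0.154) (number of trials until the first success, k ≥ 1).

P(X > 12) = 1 - P(X ≤ 12)
                = 1 - F(12)
                = 1 - 0.865586
                = 0.134414

So there's approximately a 13.4% chance that X exceeds 12.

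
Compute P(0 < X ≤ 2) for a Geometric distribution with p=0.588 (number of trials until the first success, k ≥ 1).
0.830256

We have X ~ Geometric(p=0.588) (number of trials until the first success, k ≥ 1).

To find P(0 < X ≤ 2), we use:
P(0 < X ≤ 2) = P(X ≤ 2) - P(X ≤ 0)
                 = F(2) - F(0)
                 = 0.830256 - 0.000000
                 = 0.830256

So there's approximately a 83.0% chance that X falls in this range.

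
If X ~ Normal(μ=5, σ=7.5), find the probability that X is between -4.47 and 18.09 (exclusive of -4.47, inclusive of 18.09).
0.856182

We have X ~ Normal(μ=5, σ=7.5).

To find P(-4.47 < X ≤ 18.09), we use:
P(-4.47 < X ≤ 18.09) = P(X ≤ 18.09) - P(X ≤ -4.47)
                 = F(18.09) - F(-4.47)
                 = 0.959537 - 0.103354
                 = 0.856182

So there's approximately a 85.6% chance that X falls in this range.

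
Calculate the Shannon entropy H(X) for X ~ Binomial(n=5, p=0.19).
1.2191 nats

We have X ~ Binomial(n=5, p=0.19).

The Shannon entropy measures the uncertainty or information content of the distribution.

For a Binomial distribution with n=5, p=0.19:
H(X) = 1.2191 nats

(In bits, this would be 1.7588 bits.)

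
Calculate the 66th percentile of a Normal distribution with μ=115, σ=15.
121.1869

We have X ~ Normal(μ=115, σ=15).

We want to find x such that P(X ≤ x) = 0.66.

This is the 66th percentile, which means 66% of values fall below this point.

Using the inverse CDF (quantile function):
x = F⁻¹(0.66) = 121.1869

Verification: P(X ≤ 121.1869) = 0.66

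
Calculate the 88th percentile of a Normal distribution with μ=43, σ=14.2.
59.6848

We have X ~ Normal(μ=43, σ=14.2).

We want to find x such that P(X ≤ x) = 0.88.

This is the 88th percentile, which means 88% of values fall below this point.

Using the inverse CDF (quantile function):
x = F⁻¹(0.88) = 59.6848

Verification: P(X ≤ 59.6848) = 0.88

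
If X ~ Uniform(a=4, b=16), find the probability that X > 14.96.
0.086667

We have X ~ Uniform(a=4, b=16).

P(X > 14.96) = 1 - P(X ≤ 14.96)
                = 1 - F(14.96)
                = 1 - 0.913333
                = 0.086667

So there's approximately a 8.7% chance that X exceeds 14.96.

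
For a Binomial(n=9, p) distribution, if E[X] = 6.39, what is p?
p = 0.71

For a Binomial(n, p) distribution:
E[X] = n × p

Given n = 9 and E[X] = 6.39:
6.39 = 9 × p
p = 6.39 / 9 = 0.71

Verification: Binomial(9, 0.71) has E[X] = 6.39 ✓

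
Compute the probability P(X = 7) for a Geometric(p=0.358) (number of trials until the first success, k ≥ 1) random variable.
0.025066

We have X ~ Geometric(p=0.358) (number of trials until the first success, k ≥ 1).

For a Geometric distribution, the PMF gives us the probability of each outcome.

Using the PMF formula:
P(X = 7) = 0.025066

Rounded to 4 decimal places: 0.0251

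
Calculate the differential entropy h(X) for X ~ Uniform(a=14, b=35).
3.0445 nats

We have X ~ Uniform(a=14, b=35).

The differential entropy measures the uncertainty or information content of the distribution.

For a Uniform distribution with a=14, b=35:
h(X) = 3.0445 nats

(In bits, this would be 4.3923 bits.)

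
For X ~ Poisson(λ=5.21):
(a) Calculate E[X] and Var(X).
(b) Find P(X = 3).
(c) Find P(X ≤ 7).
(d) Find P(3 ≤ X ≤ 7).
(a) E[X] = 5.2100, Var(X) = 5.2100
(b) P(X = 3) = 0.128732
(c) P(X ≤ 7) = 0.843794
(d) P(3 ≤ X ≤ 7) = 0.735751

We have X ~ Poisson(λ=5.21).

(a) Moments:
E[X] = 5.2100
Var(X) = 5.2100
σ = √Var(X) = 2.2825

(b) Point probability using PMF:
P(X = 3) = 0.128732

(c) Cumulative probability using CDF:
P(X ≤ 7) = F(7) = 0.843794

(d) Range probability:
P(3 ≤ X ≤ 7) = P(X ≤ 7) - P(X ≤ 2)
                   = F(7) - F(2)
                   = 0.843794 - 0.108043
                   = 0.735751

This means approximately 73.6% of outcomes fall in the interval [3, 7].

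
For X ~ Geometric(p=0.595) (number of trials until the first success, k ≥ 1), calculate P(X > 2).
0.164025

We have X ~ Geometric(p=0.595) (number of trials until the first success, k ≥ 1).

P(X > 2) = 1 - P(X ≤ 2)
                = 1 - F(2)
                = 1 - 0.835975
                = 0.164025

So there's approximately a 16.4% chance that X exceeds 2.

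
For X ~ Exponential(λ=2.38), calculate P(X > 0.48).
0.319052

We have X ~ Exponential(λ=2.38).

P(X > 0.48) = 1 - P(X ≤ 0.48)
                = 1 - F(0.48)
                = 1 - 0.680948
                = 0.319052

So there's approximately a 31.9% chance that X exceeds 0.48.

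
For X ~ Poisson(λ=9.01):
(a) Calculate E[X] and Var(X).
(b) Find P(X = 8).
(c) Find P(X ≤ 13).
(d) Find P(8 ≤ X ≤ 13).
(a) E[X] = 9.0100, Var(X) = 9.0100
(b) P(X = 8) = 0.131609
(c) P(X ≤ 13) = 0.925644
(d) P(8 ≤ X ≤ 13) = 0.602917

We have X ~ Poisson(λ=9.01).

(a) Moments:
E[X] = 9.0100
Var(X) = 9.0100
σ = √Var(X) = 3.0017

(b) Point probability using PMF:
P(X = 8) = 0.131609

(c) Cumulative probability using CDF:
P(X ≤ 13) = F(13) = 0.925644

(d) Range probability:
P(8 ≤ X ≤ 13) = P(X ≤ 13) - P(X ≤ 7)
                   = F(13) - F(7)
                   = 0.925644 - 0.322727
                   = 0.602917

This means approximately 60.3% of outcomes fall in the interval [8, 13].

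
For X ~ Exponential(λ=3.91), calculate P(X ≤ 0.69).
0.932653

We have X ~ Exponential(λ=3.91).

The CDF gives us P(X ≤ k).

Using the CDF:
P(X ≤ 0.69) = 0.932653

This means there's approximately a 93.3% chance that X is at most 0.69.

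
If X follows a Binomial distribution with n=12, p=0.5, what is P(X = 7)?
0.193359

We have X ~ Binomial(n=12, p=0.5).

For a Binomial distribution, the PMF gives us the probability of each outcome.

Using the PMF formula:
P(X = 7) = 0.193359

Rounded to 4 decimal places: 0.1934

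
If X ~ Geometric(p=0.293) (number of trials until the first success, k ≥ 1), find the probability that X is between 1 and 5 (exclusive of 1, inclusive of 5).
0.530357

We have X ~ Geometric(p=0.293) (number of trials until the first success, k ≥ 1).

To find P(1 < X ≤ 5), we use:
P(1 < X ≤ 5) = P(X ≤ 5) - P(X ≤ 1)
                 = F(5) - F(1)
                 = 0.823357 - 0.293000
                 = 0.530357

So there's approximately a 53.0% chance that X falls in this range.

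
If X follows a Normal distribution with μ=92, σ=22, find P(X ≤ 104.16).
0.709775

We have X ~ Normal(μ=92, σ=22).

The CDF gives us P(X ≤ k).

Using the CDF:
P(X ≤ 104.16) = 0.709775

This means there's approximately a 71.0% chance that X is at most 104.16.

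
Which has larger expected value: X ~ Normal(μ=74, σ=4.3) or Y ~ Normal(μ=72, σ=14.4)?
X has larger mean (74.0000 > 72.0000)

Compute the expected value for each distribution:

X ~ Normal(μ=74, σ=4.3):
E[X] = 74.0000

Y ~ Normal(μ=72, σ=14.4):
E[Y] = 72.0000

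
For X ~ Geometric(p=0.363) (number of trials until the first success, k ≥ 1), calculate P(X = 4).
0.093826

We have X ~ Geometric(p=0.363) (number of trials until the first success, k ≥ 1).

For a Geometric distribution, the PMF gives us the probability of each outcome.

Using the PMF formula:
P(X = 4) = 0.093826

Rounded to 4 decimal places: 0.0938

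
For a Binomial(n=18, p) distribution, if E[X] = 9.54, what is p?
p = 0.53

For a Binomial(n, p) distribution:
E[X] = n × p

Given n = 18 and E[X] = 9.54:
9.54 = 18 × p
p = 9.54 / 18 = 0.53

Verification: Binomial(18, 0.53) has E[X] = 9.54 ✓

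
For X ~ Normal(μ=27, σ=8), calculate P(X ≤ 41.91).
0.968822

We have X ~ Normal(μ=27, σ=8).

The CDF gives us P(X ≤ k).

Using the CDF:
P(X ≤ 41.91) = 0.968822

This means there's approximately a 96.9% chance that X is at most 41.91.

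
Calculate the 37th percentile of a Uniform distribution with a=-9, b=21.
2.1000

We have X ~ Uniform(a=-9, b=21).

We want to find x such that P(X ≤ x) = 0.37.

This is the 37th percentile, which means 37% of values fall below this point.

Using the inverse CDF (quantile function):
x = F⁻¹(0.37) = 2.1000

Verification: P(X ≤ 2.1000) = 0.37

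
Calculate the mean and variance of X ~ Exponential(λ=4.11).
E[X] = 0.2433, Var(X) = 0.0592

We have X ~ Exponential(λ=4.11).

For an Exponential distribution with λ=4.11:

Expected value:
E[X] = 0.2433

Variance:
Var(X) = 0.0592

Standard deviation:
σ = √Var(X) = 0.2433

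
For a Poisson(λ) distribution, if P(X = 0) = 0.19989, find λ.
λ = 1.6100

For a Poisson(λ) distribution, the PMF at 0 is:
P(X = 0) = λ^0 e^(-λ) / 0! = e^(-λ)

Given P(X = 0) = 0.19989:
e^(-λ) = 0.19989
-λ = ln(0.19989)
λ = -ln(0.19989) = 1.6100

Verification: e^(-1.6100) = 0.19989 ✓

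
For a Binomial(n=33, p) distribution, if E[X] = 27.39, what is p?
p = 0.83

For a Binomial(n, p) distribution:
E[X] = n × p

Given n = 33 and E[X] = 27.39:
27.39 = 33 × p
p = 27.39 / 33 = 0.83

Verification: Binomial(33, 0.83) has E[X] = 27.39 ✓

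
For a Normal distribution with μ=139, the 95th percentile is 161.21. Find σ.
σ = 13.5027

For X ~ Normal(μ, σ), the p-th percentile satisfies x = μ + z_p × σ,
where z_p = Φ⁻¹(p) is the standard normal quantile.

Step 1: z_{0.95} = Φ⁻¹(0.95) = 1.6449

Step 2: Solve for σ:
161.21 = 139 + 1.6449 × σ
σ = (161.21 - 139) / 1.6449
σ = 22.21 / 1.6449
σ = 13.5027

Verification: μ + z × σ = 139 + 1.6449 × 13.5027 = 161.21 ✓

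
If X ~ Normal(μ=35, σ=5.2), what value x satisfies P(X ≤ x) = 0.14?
29.3823

We have X ~ Normal(μ=35, σ=5.2).

We want to find x such that P(X ≤ x) = 0.14.

This is the 14th percentile, which means 14% of values fall below this point.

Using the inverse CDF (quantile function):
x = F⁻¹(0.14) = 29.3823

Verification: P(X ≤ 29.3823) = 0.14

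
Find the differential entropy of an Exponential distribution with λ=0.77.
1.2614 nats

We have X ~ Exponential(λ=0.77).

The differential entropy measures the uncertainty or information content of the distribution.

For an Exponential distribution with λ=0.77:
h(X) = 1.2614 nats

(In bits, this would be 1.8198 bits.)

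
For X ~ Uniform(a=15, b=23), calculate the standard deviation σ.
2.3094

We have X ~ Uniform(a=15, b=23).

For a Uniform distribution with a=15, b=23:
σ = √Var(X) = 2.3094

The standard deviation is the square root of the variance.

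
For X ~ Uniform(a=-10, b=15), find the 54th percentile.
3.5000

We have X ~ Uniform(a=-10, b=15).

We want to find x such that P(X ≤ x) = 0.54.

This is the 54th percentile, which means 54% of values fall below this point.

Using the inverse CDF (quantile function):
x = F⁻¹(0.54) = 3.5000

Verification: P(X ≤ 3.5000) = 0.54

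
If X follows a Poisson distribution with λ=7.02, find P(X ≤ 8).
0.726480

We have X ~ Poisson(λ=7.02).

The CDF gives us P(X ≤ k).

Using the CDF:
P(X ≤ 8) = 0.726480

This means there's approximately a 72.6% chance that X is at most 8.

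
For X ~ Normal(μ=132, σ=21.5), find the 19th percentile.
113.1252

We have X ~ Normal(μ=132, σ=21.5).

We want to find x such that P(X ≤ x) = 0.19.

This is the 19th percentile, which means 19% of values fall below this point.

Using the inverse CDF (quantile function):
x = F⁻¹(0.19) = 113.1252

Verification: P(X ≤ 113.1252) = 0.19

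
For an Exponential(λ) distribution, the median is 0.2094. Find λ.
λ = 3.3102

For X ~ Exponential(λ), the CDF is F(x) = 1 - e^(-λx).
The median m satisfies F(m) = 0.5:
1 - e^(-λm) = 0.5
e^(-λm) = 0.5
λm = ln(2)
m = ln(2) / λ

Given m = 0.2094:
λ = ln(2) / 0.2094 = 0.693147 / 0.2094 = 3.3102

Verification: ln(2) / 3.3102 = 0.2094 ✓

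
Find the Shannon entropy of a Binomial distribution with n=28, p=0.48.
2.3910 nats

We have X ~ Binomial(n=28, p=0.48).

The Shannon entropy measures the uncertainty or information content of the distribution.

For a Binomial distribution with n=28, p=0.48:
H(X) = 2.3910 nats

(In bits, this would be 3.4494 bits.)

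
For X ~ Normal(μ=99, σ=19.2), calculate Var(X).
368.6400

We have X ~ Normal(μ=99, σ=19.2).

For a Normal distribution with μ=99, σ=19.2:
Var(X) = 368.6400

The variance measures the spread of the distribution around the mean.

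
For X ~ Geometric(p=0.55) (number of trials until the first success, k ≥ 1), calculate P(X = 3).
0.111375

We have X ~ Geometric(p=0.55) (number of trials until the first success, k ≥ 1).

For a Geometric distribution, the PMF gives us the probability of each outcome.

Using the PMF formula:
P(X = 3) = 0.111375

Rounded to 4 decimal places: 0.1114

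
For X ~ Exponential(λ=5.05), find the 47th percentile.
0.1257

We have X ~ Exponential(λ=5.05).

We want to find x such that P(X ≤ x) = 0.47.

This is the 47th percentile, which means 47% of values fall below this point.

Using the inverse CDF (quantile function):
x = F⁻¹(0.47) = 0.1257

Verification: P(X ≤ 0.1257) = 0.47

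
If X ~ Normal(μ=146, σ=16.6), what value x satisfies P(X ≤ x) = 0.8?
159.9709

We have X ~ Normal(μ=146, σ=16.6).

We want to find x such that P(X ≤ x) = 0.8.

This is the 80th percentile, which means 80% of values fall below this point.

Using the inverse CDF (quantile function):
x = F⁻¹(0.8) = 159.9709

Verification: P(X ≤ 159.9709) = 0.8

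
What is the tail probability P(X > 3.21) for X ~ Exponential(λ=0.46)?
0.228413

We have X ~ Exponential(λ=0.46).

P(X > 3.21) = 1 - P(X ≤ 3.21)
                = 1 - F(3.21)
                = 1 - 0.771587
                = 0.228413

So there's approximately a 22.8% chance that X exceeds 3.21.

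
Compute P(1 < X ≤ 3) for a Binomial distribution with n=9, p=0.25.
0.533936

We have X ~ Binomial(n=9, p=0.25).

To find P(1 < X ≤ 3), we use:
P(1 < X ≤ 3) = P(X ≤ 3) - P(X ≤ 1)
                 = F(3) - F(1)
                 = 0.834274 - 0.300339
                 = 0.533936

So there's approximately a 53.4% chance that X falls in this range.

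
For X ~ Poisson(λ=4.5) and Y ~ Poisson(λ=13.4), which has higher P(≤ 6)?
X has higher probability (P(X ≤ 6) = 0.8311 > P(Y ≤ 6) = 0.0204)

Compute P(≤ 6) for each distribution:

X ~ Poisson(λ=4.5):
P(X ≤ 6) = 0.8311

Y ~ Poisson(λ=13.4):
P(Y ≤ 6) = 0.0204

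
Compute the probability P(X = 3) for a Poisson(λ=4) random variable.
0.195367

We have X ~ Poisson(λ=4).

For a Poisson distribution, the PMF gives us the probability of each outcome.

Using the PMF formula:
P(X = 3) = 0.195367

Rounded to 4 decimal places: 0.1954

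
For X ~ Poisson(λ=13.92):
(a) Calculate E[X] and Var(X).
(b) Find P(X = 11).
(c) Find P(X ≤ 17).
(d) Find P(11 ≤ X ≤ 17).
(a) E[X] = 13.9200, Var(X) = 13.9200
(b) P(X = 11) = 0.085802
(c) P(X ≤ 17) = 0.832854
(d) P(11 ≤ X ≤ 17) = 0.651810

We have X ~ Poisson(λ=13.92).

(a) Moments:
E[X] = 13.9200
Var(X) = 13.9200
σ = √Var(X) = 3.7310

(b) Point probability using PMF:
P(X = 11) = 0.085802

(c) Cumulative probability using CDF:
P(X ≤ 17) = F(17) = 0.832854

(d) Range probability:
P(11 ≤ X ≤ 17) = P(X ≤ 17) - P(X ≤ 10)
                   = F(17) - F(10)
                   = 0.832854 - 0.181045
                   = 0.651810

This means approximately 65.2% of outcomes fall in the interval [11, 17].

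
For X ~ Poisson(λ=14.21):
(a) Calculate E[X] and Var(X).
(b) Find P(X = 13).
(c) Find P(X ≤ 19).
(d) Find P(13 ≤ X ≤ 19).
(a) E[X] = 14.2100, Var(X) = 14.2100
(b) P(X = 13) = 0.104260
(c) P(X ≤ 19) = 0.914593
(d) P(13 ≤ X ≤ 19) = 0.576486

We have X ~ Poisson(λ=14.21).

(a) Moments:
E[X] = 14.2100
Var(X) = 14.2100
σ = √Var(X) = 3.7696

(b) Point probability using PMF:
P(X = 13) = 0.104260

(c) Cumulative probability using CDF:
P(X ≤ 19) = F(19) = 0.914593

(d) Range probability:
P(13 ≤ X ≤ 19) = P(X ≤ 19) - P(X ≤ 12)
                   = F(19) - F(12)
                   = 0.914593 - 0.338106
                   = 0.576486

This means approximately 57.6% of outcomes fall in the interval [13, 19].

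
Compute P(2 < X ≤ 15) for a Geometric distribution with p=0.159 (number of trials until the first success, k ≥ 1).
0.632818

We have X ~ Geometric(p=0.159) (number of trials until the first success, k ≥ 1).

To find P(2 < X ≤ 15), we use:
P(2 < X ≤ 15) = P(X ≤ 15) - P(X ≤ 2)
                 = F(15) - F(2)
                 = 0.925537 - 0.292719
                 = 0.632818

So there's approximately a 63.3% chance that X falls in this range.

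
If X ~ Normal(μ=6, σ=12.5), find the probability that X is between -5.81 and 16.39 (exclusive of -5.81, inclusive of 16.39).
0.624689

We have X ~ Normal(μ=6, σ=12.5).

To find P(-5.81 < X ≤ 16.39), we use:
P(-5.81 < X ≤ 16.39) = P(X ≤ 16.39) - P(X ≤ -5.81)
                 = F(16.39) - F(-5.81)
                 = 0.797070 - 0.172380
                 = 0.624689

So there's approximately a 62.5% chance that X falls in this range.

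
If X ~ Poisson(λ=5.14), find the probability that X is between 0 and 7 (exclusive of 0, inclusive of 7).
0.845745

We have X ~ Poisson(λ=5.14).

To find P(0 < X ≤ 7), we use:
P(0 < X ≤ 7) = P(X ≤ 7) - P(X ≤ 0)
                 = F(7) - F(0)
                 = 0.851603 - 0.005858
                 = 0.845745

So there's approximately a 84.6% chance that X falls in this range.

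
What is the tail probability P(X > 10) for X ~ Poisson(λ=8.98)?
0.291643

We have X ~ Poisson(λ=8.98).

P(X > 10) = 1 - P(X ≤ 10)
                = 1 - F(10)
                = 1 - 0.708357
                = 0.291643

So there's approximately a 29.2% chance that X exceeds 10.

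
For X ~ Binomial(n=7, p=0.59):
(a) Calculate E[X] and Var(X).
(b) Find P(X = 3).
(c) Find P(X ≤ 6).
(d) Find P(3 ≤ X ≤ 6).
(a) E[X] = 4.1300, Var(X) = 1.6933
(b) P(X = 3) = 0.203123
(c) P(X ≤ 6) = 0.975113
(d) P(3 ≤ X ≤ 6) = 0.868856

We have X ~ Binomial(n=7, p=0.59).

(a) Moments:
E[X] = 4.1300
Var(X) = 1.6933
σ = √Var(X) = 1.3013

(b) Point probability using PMF:
P(X = 3) = 0.203123

(c) Cumulative probability using CDF:
P(X ≤ 6) = F(6) = 0.975113

(d) Range probability:
P(3 ≤ X ≤ 6) = P(X ≤ 6) - P(X ≤ 2)
                   = F(6) - F(2)
                   = 0.975113 - 0.106258
                   = 0.868856

This means approximately 86.9% of outcomes fall in the interval [3, 6].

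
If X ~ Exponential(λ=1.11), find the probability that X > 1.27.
0.244217

We have X ~ Exponential(λ=1.11).

P(X > 1.27) = 1 - P(X ≤ 1.27)
                = 1 - F(1.27)
                = 1 - 0.755783
                = 0.244217

So there's approximately a 24.4% chance that X exceeds 1.27.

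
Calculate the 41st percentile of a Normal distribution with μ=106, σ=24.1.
100.5162

We have X ~ Normal(μ=106, σ=24.1).

We want to find x such that P(X ≤ x) = 0.41.

This is the 41st percentile, which means 41% of values fall below this point.

Using the inverse CDF (quantile function):
x = F⁻¹(0.41) = 100.5162

Verification: P(X ≤ 100.5162) = 0.41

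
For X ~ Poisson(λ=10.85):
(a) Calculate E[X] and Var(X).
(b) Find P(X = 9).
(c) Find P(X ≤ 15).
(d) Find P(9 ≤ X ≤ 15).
(a) E[X] = 10.8500, Var(X) = 10.8500
(b) P(X = 9) = 0.111432
(c) P(X ≤ 15) = 0.915181
(d) P(9 ≤ X ≤ 15) = 0.669604

We have X ~ Poisson(λ=10.85).

(a) Moments:
E[X] = 10.8500
Var(X) = 10.8500
σ = √Var(X) = 3.2939

(b) Point probability using PMF:
P(X = 9) = 0.111432

(c) Cumulative probability using CDF:
P(X ≤ 15) = F(15) = 0.915181

(d) Range probability:
P(9 ≤ X ≤ 15) = P(X ≤ 15) - P(X ≤ 8)
                   = F(15) - F(8)
                   = 0.915181 - 0.245577
                   = 0.669604

This means approximately 67.0% of outcomes fall in the interval [9, 15].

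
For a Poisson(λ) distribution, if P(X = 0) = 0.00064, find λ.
λ = 7.3540

For a Poisson(λ) distribution, the PMF at 0 is:
P(X = 0) = λ^0 e^(-λ) / 0! = e^(-λ)

Given P(X = 0) = 0.00064:
e^(-λ) = 0.00064
-λ = ln(0.00064)
λ = -ln(0.00064) = 7.3540

Verification: e^(-7.3540) = 0.00064 ✓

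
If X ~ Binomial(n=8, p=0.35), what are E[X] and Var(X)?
E[X] = 2.8000, Var(X) = 1.8200

We have X ~ Binomial(n=8, p=0.35).

For a Binomial distribution with n=8, p=0.35:

Expected value:
E[X] = 2.8000

Variance:
Var(X) = 1.8200

Standard deviation:
σ = √Var(X) = 1.3491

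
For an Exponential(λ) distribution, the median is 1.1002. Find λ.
λ = 0.6300

For X ~ Exponential(λ), the CDF is F(x) = 1 - e^(-λx).
The median m satisfies F(m) = 0.5:
1 - e^(-λm) = 0.5
e^(-λm) = 0.5
λm = ln(2)
m = ln(2) / λ

Given m = 1.1002:
λ = ln(2) / 1.1002 = 0.693147 / 1.1002 = 0.6300

Verification: ln(2) / 0.6300 = 1.1002 ✓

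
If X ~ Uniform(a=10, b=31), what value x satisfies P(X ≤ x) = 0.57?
21.9700

We have X ~ Uniform(a=10, b=31).

We want to find x such that P(X ≤ x) = 0.57.

This is the 57th percentile, which means 57% of values fall below this point.

Using the inverse CDF (quantile function):
x = F⁻¹(0.57) = 21.9700

Verification: P(X ≤ 21.9700) = 0.57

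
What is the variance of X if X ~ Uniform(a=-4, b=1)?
2.0833

We have X ~ Uniform(a=-4, b=1).

For a Uniform distribution with a=-4, b=1:
Var(X) = 2.0833

The variance measures the spread of the distribution around the mean.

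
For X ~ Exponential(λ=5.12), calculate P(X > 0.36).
0.158310

We have X ~ Exponential(λ=5.12).

P(X > 0.36) = 1 - P(X ≤ 0.36)
                = 1 - F(0.36)
                = 1 - 0.841690
                = 0.158310

So there's approximately a 15.8% chance that X exceeds 0.36.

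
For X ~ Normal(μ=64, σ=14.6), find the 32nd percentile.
57.1716

We have X ~ Normal(μ=64, σ=14.6).

We want to find x such that P(X ≤ x) = 0.32.

This is the 32nd percentile, which means 32% of values fall below this point.

Using the inverse CDF (quantile function):
x = F⁻¹(0.32) = 57.1716

Verification: P(X ≤ 57.1716) = 0.32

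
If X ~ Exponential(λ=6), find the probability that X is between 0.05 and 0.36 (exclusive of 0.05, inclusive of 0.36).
0.625493

We have X ~ Exponential(λ=6).

To find P(0.05 < X ≤ 0.36), we use:
P(0.05 < X ≤ 0.36) = P(X ≤ 0.36) - P(X ≤ 0.05)
                 = F(0.36) - F(0.05)
                 = 0.884675 - 0.259182
                 = 0.625493

So there's approximately a 62.5% chance that X falls in this range.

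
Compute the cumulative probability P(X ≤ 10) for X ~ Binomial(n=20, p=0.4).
0.872479

We have X ~ Binomial(n=20, p=0.4).

The CDF gives us P(X ≤ k).

Using the CDF:
P(X ≤ 10) = 0.872479

This means there's approximately a 87.2% chance that X is at most 10.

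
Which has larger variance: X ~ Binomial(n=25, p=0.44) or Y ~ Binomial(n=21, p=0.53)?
X has larger variance (6.1600 > 5.2311)

Compute the variance for each distribution:

X ~ Binomial(n=25, p=0.44):
Var(X) = 6.1600

Y ~ Binomial(n=21, p=0.53):
Var(Y) = 5.2311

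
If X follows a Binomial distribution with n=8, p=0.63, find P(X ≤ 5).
0.618926

We have X ~ Binomial(n=8, p=0.63).

The CDF gives us P(X ≤ k).

Using the CDF:
P(X ≤ 5) = 0.618926

This means there's approximately a 61.9% chance that X is at most 5.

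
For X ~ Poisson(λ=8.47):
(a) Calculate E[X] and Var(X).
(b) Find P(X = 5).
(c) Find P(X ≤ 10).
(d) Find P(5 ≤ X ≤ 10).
(a) E[X] = 8.4700, Var(X) = 8.4700
(b) P(X = 5) = 0.076166
(c) P(X ≤ 10) = 0.766665
(d) P(5 ≤ X ≤ 10) = 0.690963

We have X ~ Poisson(λ=8.47).

(a) Moments:
E[X] = 8.4700
Var(X) = 8.4700
σ = √Var(X) = 2.9103

(b) Point probability using PMF:
P(X = 5) = 0.076166

(c) Cumulative probability using CDF:
P(X ≤ 10) = F(10) = 0.766665

(d) Range probability:
P(5 ≤ X ≤ 10) = P(X ≤ 10) - P(X ≤ 4)
                   = F(10) - F(4)
                   = 0.766665 - 0.075702
                   = 0.690963

This means approximately 69.1% of outcomes fall in the interval [5, 10].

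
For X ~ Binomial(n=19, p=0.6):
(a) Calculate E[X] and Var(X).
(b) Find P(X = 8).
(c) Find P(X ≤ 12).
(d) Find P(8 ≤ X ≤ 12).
(a) E[X] = 11.4000, Var(X) = 4.5600
(b) P(X = 8) = 0.053246
(c) P(X ≤ 12) = 0.691931
(d) P(8 ≤ X ≤ 12) = 0.656703

We have X ~ Binomial(n=19, p=0.6).

(a) Moments:
E[X] = 11.4000
Var(X) = 4.5600
σ = √Var(X) = 2.1354

(b) Point probability using PMF:
P(X = 8) = 0.053246

(c) Cumulative probability using CDF:
P(X ≤ 12) = F(12) = 0.691931

(d) Range probability:
P(8 ≤ X ≤ 12) = P(X ≤ 12) - P(X ≤ 7)
                   = F(12) - F(7)
                   = 0.691931 - 0.035228
                   = 0.656703

This means approximately 65.7% of outcomes fall in the interval [8, 12].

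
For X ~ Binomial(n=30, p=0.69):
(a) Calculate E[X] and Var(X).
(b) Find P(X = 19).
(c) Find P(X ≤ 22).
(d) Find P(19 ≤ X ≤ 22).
(a) E[X] = 20.7000, Var(X) = 6.4170
(b) P(X = 19) = 0.120371
(c) P(X ≤ 22) = 0.757007
(d) P(19 ≤ X ≤ 22) = 0.566128

We have X ~ Binomial(n=30, p=0.69).

(a) Moments:
E[X] = 20.7000
Var(X) = 6.4170
σ = √Var(X) = 2.5332

(b) Point probability using PMF:
P(X = 19) = 0.120371

(c) Cumulative probability using CDF:
P(X ≤ 22) = F(22) = 0.757007

(d) Range probability:
P(19 ≤ X ≤ 22) = P(X ≤ 22) - P(X ≤ 18)
                   = F(22) - F(18)
                   = 0.757007 - 0.190879
                   = 0.566128

This means approximately 56.6% of outcomes fall in the interval [19, 22].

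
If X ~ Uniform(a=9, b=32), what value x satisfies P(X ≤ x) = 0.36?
17.2800

We have X ~ Uniform(a=9, b=32).

We want to find x such that P(X ≤ x) = 0.36.

This is the 36th percentile, which means 36% of values fall below this point.

Using the inverse CDF (quantile function):
x = F⁻¹(0.36) = 17.2800

Verification: P(X ≤ 17.2800) = 0.36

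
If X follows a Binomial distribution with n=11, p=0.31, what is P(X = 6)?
0.064129

We have X ~ Binomial(n=11, p=0.31).

For a Binomial distribution, the PMF gives us the probability of each outcome.

Using the PMF formula:
P(X = 6) = 0.064129

Rounded to 4 decimal places: 0.0641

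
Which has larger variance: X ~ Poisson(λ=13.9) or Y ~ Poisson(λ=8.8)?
X has larger variance (13.9000 > 8.8000)

Compute the variance for each distribution:

X ~ Poisson(λ=13.9):
Var(X) = 13.9000

Y ~ Poisson(λ=8.8):
Var(Y) = 8.8000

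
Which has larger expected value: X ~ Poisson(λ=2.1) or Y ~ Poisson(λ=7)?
Y has larger mean (7.0000 > 2.1000)

Compute the expected value for each distribution:

X ~ Poisson(λ=2.1):
E[X] = 2.1000

Y ~ Poisson(λ=7):
E[Y] = 7.0000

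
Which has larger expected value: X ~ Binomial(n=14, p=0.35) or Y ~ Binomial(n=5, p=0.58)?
X has larger mean (4.9000 > 2.9000)

Compute the expected value for each distribution:

X ~ Binomial(n=14, p=0.35):
E[X] = 4.9000

Y ~ Binomial(n=5, p=0.58):
E[Y] = 2.9000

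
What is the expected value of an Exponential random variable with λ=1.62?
0.6173

We have X ~ Exponential(λ=1.62).

For an Exponential distribution with λ=1.62:
E[X] = 0.6173

This is the expected (average) value of X.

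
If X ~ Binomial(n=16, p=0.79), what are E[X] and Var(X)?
E[X] = 12.6400, Var(X) = 2.6544

We have X ~ Binomial(n=16, p=0.79).

For a Binomial distribution with n=16, p=0.79:

Expected value:
E[X] = 12.6400

Variance:
Var(X) = 2.6544

Standard deviation:
σ = √Var(X) = 1.6292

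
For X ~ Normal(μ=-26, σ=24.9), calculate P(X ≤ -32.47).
0.397494

We have X ~ Normal(μ=-26, σ=24.9).

The CDF gives us P(X ≤ k).

Using the CDF:
P(X ≤ -32.47) = 0.397494

This means there's approximately a 39.7% chance that X is at most -32.47.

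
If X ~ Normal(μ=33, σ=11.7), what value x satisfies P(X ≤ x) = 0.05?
13.7552

We have X ~ Normal(μ=33, σ=11.7).

We want to find x such that P(X ≤ x) = 0.05.

This is the 5th percentile, which means 5% of values fall below this point.

Using the inverse CDF (quantile function):
x = F⁻¹(0.05) = 13.7552

Verification: P(X ≤ 13.7552) = 0.05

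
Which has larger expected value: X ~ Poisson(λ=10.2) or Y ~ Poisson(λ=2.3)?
X has larger mean (10.2000 > 2.3000)

Compute the expected value for each distribution:

X ~ Poisson(λ=10.2):
E[X] = 10.2000

Y ~ Poisson(λ=2.3):
E[Y] = 2.3000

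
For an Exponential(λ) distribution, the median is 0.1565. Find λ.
λ = 4.4291

For X ~ Exponential(λ), the CDF is F(x) = 1 - e^(-λx).
The median m satisfies F(m) = 0.5:
1 - e^(-λm) = 0.5
e^(-λm) = 0.5
λm = ln(2)
m = ln(2) / λ

Given m = 0.1565:
λ = ln(2) / 0.1565 = 0.693147 / 0.1565 = 4.4291

Verification: ln(2) / 4.4291 = 0.1565 ✓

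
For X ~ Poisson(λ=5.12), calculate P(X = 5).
0.175219

We have X ~ Poisson(λ=5.12).

For a Poisson distribution, the PMF gives us the probability of each outcome.

Using the PMF formula:
P(X = 5) = 0.175219

Rounded to 4 decimal places: 0.1752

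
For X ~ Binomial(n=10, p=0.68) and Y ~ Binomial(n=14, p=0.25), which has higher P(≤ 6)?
Y has higher probability (P(Y ≤ 6) = 0.9617 > P(X ≤ 6) = 0.4044)

Compute P(≤ 6) for each distribution:

X ~ Binomial(n=10, p=0.68):
P(X ≤ 6) = 0.4044

Y ~ Binomial(n=14, p=0.25):
P(Y ≤ 6) = 0.9617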